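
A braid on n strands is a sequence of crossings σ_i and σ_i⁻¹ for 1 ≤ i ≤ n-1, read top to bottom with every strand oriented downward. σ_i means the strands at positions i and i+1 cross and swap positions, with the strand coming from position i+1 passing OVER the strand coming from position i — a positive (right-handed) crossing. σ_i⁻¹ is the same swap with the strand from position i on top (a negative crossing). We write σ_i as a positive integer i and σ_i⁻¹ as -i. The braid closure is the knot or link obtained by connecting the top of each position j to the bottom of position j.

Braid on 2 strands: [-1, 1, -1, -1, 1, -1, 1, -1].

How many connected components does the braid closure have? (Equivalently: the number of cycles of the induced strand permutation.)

2

Derivation:
Track the strand permutation on 2 strands, starting from identity.
  step 1: s1^-1 swaps positions 1,2 -> [2 1]
  step 2: s1 swaps positions 1,2 -> [1 2]
  step 3: s1^-1 swaps positions 1,2 -> [2 1]
  step 4: s1^-1 swaps positions 1,2 -> [1 2]
  step 5: s1 swaps positions 1,2 -> [2 1]
  step 6: s1^-1 swaps positions 1,2 -> [1 2]
  step 7: s1 swaps positions 1,2 -> [2 1]
  step 8: s1^-1 swaps positions 1,2 -> [1 2]
Final permutation (position -> original strand): [1 2]
Closure components = cycle count of this permutation = 2.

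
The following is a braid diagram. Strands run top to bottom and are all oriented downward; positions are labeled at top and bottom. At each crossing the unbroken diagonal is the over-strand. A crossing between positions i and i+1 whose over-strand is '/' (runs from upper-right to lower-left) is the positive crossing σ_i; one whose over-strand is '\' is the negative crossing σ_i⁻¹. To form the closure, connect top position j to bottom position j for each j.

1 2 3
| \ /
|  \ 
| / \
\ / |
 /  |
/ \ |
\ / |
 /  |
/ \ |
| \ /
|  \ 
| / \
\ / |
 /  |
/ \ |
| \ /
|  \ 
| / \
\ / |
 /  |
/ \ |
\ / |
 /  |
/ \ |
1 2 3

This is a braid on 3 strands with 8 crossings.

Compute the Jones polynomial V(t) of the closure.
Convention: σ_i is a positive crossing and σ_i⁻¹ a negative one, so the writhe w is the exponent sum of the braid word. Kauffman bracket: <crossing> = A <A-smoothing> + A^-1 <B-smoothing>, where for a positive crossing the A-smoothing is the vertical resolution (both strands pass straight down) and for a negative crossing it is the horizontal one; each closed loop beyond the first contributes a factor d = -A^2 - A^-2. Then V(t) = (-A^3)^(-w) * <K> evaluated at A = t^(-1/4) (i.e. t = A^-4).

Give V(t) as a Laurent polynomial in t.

-t^6 + 3*t^5 - 5*t^4 + 6*t^3 - 6*t^2 + 6*t - 4 + 3*t^-1 - t^-2

Derivation:
Reading the diagram top to bottom ('/'-over between positions i,i+1 = s_i, '\'-over = s_i^-1): braid word = s2^-1 s1 s1 s2^-1 s1 s2^-1 s1 s1.
Braid: s2^-1 s1 s1 s2^-1 s1 s2^-1 s1 s1 on 3 strands, 8 crossings.
Writhe w = (#positive) - (#negative) = 5 - 3 = 2.
Enumerate smoothing states for the bracket polynomial. There are 2^8 = 256 states.
For each crossing: s=0 is the vertical smoothing, s=1 horizontal. Crossing k contributes A^(sign_k * (1 - 2*s_k)); loop factor d = -A^2 - A^-2.
Tabulate the states by total A-exponent and number of loops L (A-exp: L × count):
  A^8: L=4 ×1
  A^6: L=3 ×8
  A^4: L=2 ×26, L=4 ×2
  A^2: L=1 ×35, L=3 ×21
  A^0: L=2 ×63, L=4 ×7
  A^-2: L=3 ×55, L=5 ×1
  A^-4: L=4 ×28
  A^-6: L=5 ×8
  A^-8: L=6 ×1
Each group contributes A^e * Σ count * d^(L-1):
Powers of d = -A^2 - A^-2: d^2 = A^4 + 2 + A^-4; d^3 = -A^6 - 3*A^2 - 3*A^-2 - A^-6; d^4 = A^8 + 4*A^4 + 6 + 4*A^-4 + A^-8; d^5 = -A^10 - 5*A^6 - 10*A^2 - 10*A^-2 - 5*A^-6 - A^-10.
  A^8 * (d^3) = -A^14 - 3*A^10 - 3*A^6 - A^2
  A^6 * (8*d^2) = 8*A^10 + 16*A^6 + 8*A^2
  A^4 * (26*d + 2*d^3) = -2*A^10 - 32*A^6 - 32*A^2 - 2*A^-2
  A^2 * (35 + 21*d^2) = 21*A^6 + 77*A^2 + 21*A^-2
  A^0 * (63*d + 7*d^3) = -7*A^6 - 84*A^2 - 84*A^-2 - 7*A^-6
  A^-2 * (55*d^2 + d^4) = A^6 + 59*A^2 + 116*A^-2 + 59*A^-6 + A^-10
  A^-4 * (28*d^3) = -28*A^2 - 84*A^-2 - 84*A^-6 - 28*A^-10
  A^-6 * (8*d^4) = 8*A^2 + 32*A^-2 + 48*A^-6 + 32*A^-10 + 8*A^-14
  A^-8 * (d^5) = -A^2 - 5*A^-2 - 10*A^-6 - 10*A^-10 - 5*A^-14 - A^-18
Summing the groups: <K> = -A^14 + 3*A^10 - 4*A^6 + 6*A^2 - 6*A^-2 + 6*A^-6 - 5*A^-10 + 3*A^-14 - A^-18
Normalise by the writhe: (-A^3)^(-w) = (-A^3)^(-2) = A^-6, so f(A) = A^-6 * <K> = -A^8 + 3*A^4 - 4 + 6*A^-4 - 6*A^-8 + 6*A^-12 - 5*A^-16 + 3*A^-20 - A^-24.
Substitute A = t^(-1/4), i.e. A^e → t^(-e/4): V(t) = -t^6 + 3*t^5 - 5*t^4 + 6*t^3 - 6*t^2 + 6*t - 4 + 3*t^-1 - t^-2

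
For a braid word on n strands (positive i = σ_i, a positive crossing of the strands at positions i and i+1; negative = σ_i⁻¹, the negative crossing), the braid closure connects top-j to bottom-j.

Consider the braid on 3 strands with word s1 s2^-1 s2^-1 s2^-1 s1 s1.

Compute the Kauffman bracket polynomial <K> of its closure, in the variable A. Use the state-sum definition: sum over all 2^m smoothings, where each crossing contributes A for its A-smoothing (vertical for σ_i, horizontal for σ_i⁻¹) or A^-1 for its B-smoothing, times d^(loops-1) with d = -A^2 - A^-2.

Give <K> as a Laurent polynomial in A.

-A^12 + A^8 - A^4 + 3 - A^-4 + A^-8 - A^-12

Derivation:
Braid: s1 s2^-1 s2^-1 s2^-1 s1 s1 on 3 strands, 6 crossings.
Writhe w = (#positive) - (#negative) = 3 - 3 = 0.
State-sum expansion of <K>. There are 2^6 = 64 states.
For each crossing: s=0 is the vertical smoothing, s=1 horizontal. Crossing k contributes A^(sign_k * (1 - 2*s_k)); loop factor d = -A^2 - A^-2.
Tabulate the states by total A-exponent and number of loops L (A-exp: L × count):
  A^6: L=4 ×1
  A^4: L=3 ×6
  A^2: L=2 ×12, L=4 ×3
  A^0: L=1 ×9, L=3 ×10, L=5 ×1
  A^-2: L=2 ×12, L=4 ×3
  A^-4: L=3 ×6
  A^-6: L=4 ×1
Each group contributes A^e * Σ count * d^(L-1):
Powers of d = -A^2 - A^-2: d^2 = A^4 + 2 + A^-4; d^3 = -A^6 - 3*A^2 - 3*A^-2 - A^-6; d^4 = A^8 + 4*A^4 + 6 + 4*A^-4 + A^-8.
  A^6 * (d^3) = -A^12 - 3*A^8 - 3*A^4 - 1
  A^4 * (6*d^2) = 6*A^8 + 12*A^4 + 6
  A^2 * (12*d + 3*d^3) = -3*A^8 - 21*A^4 - 21 - 3*A^-4
  A^0 * (9 + 10*d^2 + d^4) = A^8 + 14*A^4 + 35 + 14*A^-4 + A^-8
  A^-2 * (12*d + 3*d^3) = -3*A^4 - 21 - 21*A^-4 - 3*A^-8
  A^-4 * (6*d^2) = 6 + 12*A^-4 + 6*A^-8
  A^-6 * (d^3) = -1 - 3*A^-4 - 3*A^-8 - A^-12
Summing the groups: <K> = -A^12 + A^8 - A^4 + 3 - A^-4 + A^-8 - A^-12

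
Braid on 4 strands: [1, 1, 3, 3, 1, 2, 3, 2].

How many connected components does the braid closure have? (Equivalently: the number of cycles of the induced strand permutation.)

Track the strand permutation on 4 strands, starting from identity.
  step 1: s1 swaps positions 1,2 -> [2 1 3 4]
  step 2: s1 swaps positions 1,2 -> [1 2 3 4]
  step 3: s3 swaps positions 3,4 -> [1 2 4 3]
  step 4: s3 swaps positions 3,4 -> [1 2 3 4]
  step 5: s1 swaps positions 1,2 -> [2 1 3 4]
  step 6: s2 swaps positions 2,3 -> [2 3 1 4]
  step 7: s3 swaps positions 3,4 -> [2 3 4 1]
  step 8: s2 swaps positions 2,3 -> [2 4 3 1]
Final permutation (position -> original strand): [2 4 3 1]
Closure components = cycle count of this permutation = 2.

Answer: 2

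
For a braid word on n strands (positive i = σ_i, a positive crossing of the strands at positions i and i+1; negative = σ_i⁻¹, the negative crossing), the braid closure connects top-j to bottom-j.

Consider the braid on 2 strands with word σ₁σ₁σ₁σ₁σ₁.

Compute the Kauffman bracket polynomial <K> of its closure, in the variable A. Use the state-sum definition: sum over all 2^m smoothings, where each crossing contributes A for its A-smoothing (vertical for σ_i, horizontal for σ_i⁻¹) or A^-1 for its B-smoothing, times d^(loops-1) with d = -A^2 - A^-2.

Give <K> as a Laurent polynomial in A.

Braid: s1 s1 s1 s1 s1 on 2 strands, 5 crossings.
Writhe w = (#positive) - (#negative) = 5 - 0 = 5.
Computing the Kauffman bracket via state sum. There are 2^5 = 32 states.
For each crossing: s=0 is the vertical smoothing, s=1 horizontal. Crossing k contributes A^(sign_k * (1 - 2*s_k)); loop factor d = -A^2 - A^-2.
  state 00000: A-exp=+5, loops=2, term = A^5 * d^1
  state 00001: A-exp=+3, loops=1, term = A^3 * d^0
  state 00010: A-exp=+3, loops=1, term = A^3 * d^0
  state 00011: A-exp=+1, loops=2, term = A^1 * d^1
  state 00100: A-exp=+3, loops=1, term = A^3 * d^0
  state 00101: A-exp=+1, loops=2, term = A^1 * d^1
  state 00110: A-exp=+1, loops=2, term = A^1 * d^1
  state 00111: A-exp=-1, loops=3, term = A^-1 * d^2
  state 01000: A-exp=+3, loops=1, term = A^3 * d^0
  state 01001: A-exp=+1, loops=2, term = A^1 * d^1
  state 01010: A-exp=+1, loops=2, term = A^1 * d^1
  state 01011: A-exp=-1, loops=3, term = A^-1 * d^2
  state 01100: A-exp=+1, loops=2, term = A^1 * d^1
  state 01101: A-exp=-1, loops=3, term = A^-1 * d^2
  state 01110: A-exp=-1, loops=3, term = A^-1 * d^2
  state 01111: A-exp=-3, loops=4, term = A^-3 * d^3
  state 10000: A-exp=+3, loops=1, term = A^3 * d^0
  state 10001: A-exp=+1, loops=2, term = A^1 * d^1
  state 10010: A-exp=+1, loops=2, term = A^1 * d^1
  state 10011: A-exp=-1, loops=3, term = A^-1 * d^2
  state 10100: A-exp=+1, loops=2, term = A^1 * d^1
  state 10101: A-exp=-1, loops=3, term = A^-1 * d^2
  state 10110: A-exp=-1, loops=3, term = A^-1 * d^2
  state 10111: A-exp=-3, loops=4, term = A^-3 * d^3
  state 11000: A-exp=+1, loops=2, term = A^1 * d^1
  state 11001: A-exp=-1, loops=3, term = A^-1 * d^2
  state 11010: A-exp=-1, loops=3, term = A^-1 * d^2
  state 11011: A-exp=-3, loops=4, term = A^-3 * d^3
  state 11100: A-exp=-1, loops=3, term = A^-1 * d^2
  state 11101: A-exp=-3, loops=4, term = A^-3 * d^3
  state 11110: A-exp=-3, loops=4, term = A^-3 * d^3
  state 11111: A-exp=-5, loops=5, term = A^-5 * d^4
Collect the terms by A-exponent (count of states per loop number):
Powers of d = -A^2 - A^-2: d^2 = A^4 + 2 + A^-4; d^3 = -A^6 - 3*A^2 - 3*A^-2 - A^-6; d^4 = A^8 + 4*A^4 + 6 + 4*A^-4 + A^-8.
  A^5 * (d) = -A^7 - A^3
  A^3 * (5) = 5*A^3
  A^1 * (10*d) = -10*A^3 - 10*A^-1
  A^-1 * (10*d^2) = 10*A^3 + 20*A^-1 + 10*A^-5
  A^-3 * (5*d^3) = -5*A^3 - 15*A^-1 - 15*A^-5 - 5*A^-9
  A^-5 * (d^4) = A^3 + 4*A^-1 + 6*A^-5 + 4*A^-9 + A^-13
Summing the groups: <K> = -A^7 - A^-1 + A^-5 - A^-9 + A^-13

Answer: -A^7 - A^-1 + A^-5 - A^-9 + A^-13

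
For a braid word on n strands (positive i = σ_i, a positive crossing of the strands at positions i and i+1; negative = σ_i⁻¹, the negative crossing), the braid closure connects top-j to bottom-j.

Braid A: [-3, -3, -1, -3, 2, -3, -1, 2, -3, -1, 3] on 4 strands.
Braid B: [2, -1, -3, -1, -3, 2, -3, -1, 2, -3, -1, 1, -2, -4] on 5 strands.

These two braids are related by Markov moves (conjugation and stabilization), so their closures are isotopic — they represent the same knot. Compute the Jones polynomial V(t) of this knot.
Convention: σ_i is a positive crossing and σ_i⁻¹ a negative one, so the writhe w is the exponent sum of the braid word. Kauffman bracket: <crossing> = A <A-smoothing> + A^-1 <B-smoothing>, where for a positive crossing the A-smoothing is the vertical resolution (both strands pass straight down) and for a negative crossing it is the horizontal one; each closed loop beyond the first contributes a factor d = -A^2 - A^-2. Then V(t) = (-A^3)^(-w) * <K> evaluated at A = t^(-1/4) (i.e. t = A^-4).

1 - 2*t^-1 + 4*t^-2 - 5*t^-3 + 7*t^-4 - 7*t^-5 + 6*t^-6 - 5*t^-7 + 3*t^-8 - t^-9

Derivation:
Markov-equivalent braids have isotopic closures, hence identical knot invariants. Strip the Markov moves from each word to reach a common short braid β, then compute V(t) once on β.
Braid A: s3^-1 s3^-1 s1^-1 s3^-1 s2 s3^-1 s1^-1 s2 s3^-1 s1^-1 s3 on 4 strands reduces by inverse Markov moves (closure unchanged at each step):
  Deconjugate: the word is γ·β·γ⁻¹ with γ = s3^-1 (prefix) and γ⁻¹ = s3 (suffix); strip both.
Reduced to β = s3^-1 s1^-1 s3^-1 s2 s3^-1 s1^-1 s2 s3^-1 s1^-1 on 4 strands, 9 crossings.
Braid B: s2 s1^-1 s3^-1 s1^-1 s3^-1 s2 s3^-1 s1^-1 s2 s3^-1 s1^-1 s1 s2^-1 s4^-1 on 5 strands reduces by inverse Markov moves (closure unchanged at each step):
  Destabilize: the word has the form β·s4^-1 where s4^-1 occurs only as the final letter (β ∈ B_4); drop it and the last strand → 4 strands.
  Deconjugate: the word is γ·β·γ⁻¹ with γ = s2 s1^-1 (prefix) and γ⁻¹ = s1 s2^-1 (suffix); strip both.
Reduced to β = s3^-1 s1^-1 s3^-1 s2 s3^-1 s1^-1 s2 s3^-1 s1^-1 on 4 strands, 9 crossings.
Both give the same β = s3^-1 s1^-1 s3^-1 s2 s3^-1 s1^-1 s2 s3^-1 s1^-1 on 4 strands, so one state sum suffices:
Braid: s3^-1 s1^-1 s3^-1 s2 s3^-1 s1^-1 s2 s3^-1 s1^-1 on 4 strands, 9 crossings.
Writhe w = (#positive) - (#negative) = 2 - 7 = -5.
Enumerate smoothing states for the bracket polynomial. There are 2^9 = 512 states.
Smooth each crossing (0=||, 1=⌣⌢); contribution A^(Σ sign_k(1-2s_k)) * d^(L-1).
Tabulate the states by total A-exponent and number of loops L (A-exp: L × count):
  A^9: L=7 ×1
  A^7: L=6 ×9
  A^5: L=5 ×36
  A^3: L=4 ×83, L=6 ×1
  A^1: L=3 ×118, L=5 ×8
  A^-1: L=2 ×100, L=4 ×26
  A^-3: L=1 ×41, L=3 ×42, L=5 ×1
  A^-5: L=2 ×31, L=4 ×5
  A^-7: L=3 ×9
  A^-9: L=4 ×1
Each group contributes A^e * Σ count * d^(L-1):
Powers of d = -A^2 - A^-2: d^2 = A^4 + 2 + A^-4; d^3 = -A^6 - 3*A^2 - 3*A^-2 - A^-6; d^4 = A^8 + 4*A^4 + 6 + 4*A^-4 + A^-8; d^5 = -A^10 - 5*A^6 - 10*A^2 - 10*A^-2 - 5*A^-6 - A^-10; d^6 = A^12 + 6*A^8 + 15*A^4 + 20 + 15*A^-4 + 6*A^-8 + A^-12.
  A^9 * (d^6) = A^21 + 6*A^17 + 15*A^13 + 20*A^9 + 15*A^5 + 6*A + A^-3
  A^7 * (9*d^5) = -9*A^17 - 45*A^13 - 90*A^9 - 90*A^5 - 45*A - 9*A^-3
  A^5 * (36*d^4) = 36*A^13 + 144*A^9 + 216*A^5 + 144*A + 36*A^-3
  A^3 * (83*d^3 + d^5) = -A^13 - 88*A^9 - 259*A^5 - 259*A - 88*A^-3 - A^-7
  A^1 * (118*d^2 + 8*d^4) = 8*A^9 + 150*A^5 + 284*A + 150*A^-3 + 8*A^-7
  A^-1 * (100*d + 26*d^3) = -26*A^5 - 178*A - 178*A^-3 - 26*A^-7
  A^-3 * (41 + 42*d^2 + d^4) = A^5 + 46*A + 131*A^-3 + 46*A^-7 + A^-11
  A^-5 * (31*d + 5*d^3) = -5*A - 46*A^-3 - 46*A^-7 - 5*A^-11
  A^-7 * (9*d^2) = 9*A^-3 + 18*A^-7 + 9*A^-11
  A^-9 * (d^3) = -A^-3 - 3*A^-7 - 3*A^-11 - A^-15
Summing the groups: <K> = A^21 - 3*A^17 + 5*A^13 - 6*A^9 + 7*A^5 - 7*A + 5*A^-3 - 4*A^-7 + 2*A^-11 - A^-15
Normalise by the writhe: (-A^3)^(-w) = (-A^3)^(5) = -A^15, so f(A) = -A^15 * <K> = -A^36 + 3*A^32 - 5*A^28 + 6*A^24 - 7*A^20 + 7*A^16 - 5*A^12 + 4*A^8 - 2*A^4 + 1.
Substitute A = t^(-1/4), i.e. A^e → t^(-e/4): V(t) = 1 - 2*t^-1 + 4*t^-2 - 5*t^-3 + 7*t^-4 - 7*t^-5 + 6*t^-6 - 5*t^-7 + 3*t^-8 - t^-9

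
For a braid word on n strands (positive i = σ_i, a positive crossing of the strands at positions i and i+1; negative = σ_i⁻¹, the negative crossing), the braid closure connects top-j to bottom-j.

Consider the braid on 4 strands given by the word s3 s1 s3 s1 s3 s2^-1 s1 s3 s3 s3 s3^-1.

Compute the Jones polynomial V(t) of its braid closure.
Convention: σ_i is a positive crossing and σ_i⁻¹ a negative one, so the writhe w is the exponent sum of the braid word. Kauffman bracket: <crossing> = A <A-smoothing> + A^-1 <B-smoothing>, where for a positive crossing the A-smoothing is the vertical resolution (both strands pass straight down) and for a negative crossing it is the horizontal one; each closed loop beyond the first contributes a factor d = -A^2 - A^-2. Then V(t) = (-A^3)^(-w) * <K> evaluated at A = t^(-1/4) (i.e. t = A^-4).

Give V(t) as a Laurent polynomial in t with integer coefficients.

t^11 - 2*t^10 + 2*t^9 - 3*t^8 + 2*t^7 - 2*t^6 + 2*t^5 + t^3

Derivation:
The presented braid s3 s1 s3 s1 s3 s2^-1 s1 s3 s3 s3 s3^-1 on 4 strands reduces by inverse Markov moves (closure unchanged at each step):
  Deconjugate: the word is γ·β·γ⁻¹ with γ = s3 (prefix) and γ⁻¹ = s3^-1 (suffix); strip both.
Reduced to β = s1 s3 s1 s3 s2^-1 s1 s3 s3 s3 on 4 strands, 9 crossings.
Compute on β:
Braid: s1 s3 s1 s3 s2^-1 s1 s3 s3 s3 on 4 strands, 9 crossings.
Writhe w = (#positive) - (#negative) = 8 - 1 = 7.
Enumerate smoothing states for the bracket polynomial. There are 2^9 = 512 states.
Each crossing splits two ways (0=vertical, 1=horizontal). The state's weight is A^(#A-smoothings - #B-smoothings) * d^(loops - 1).
Tabulate the states by total A-exponent and number of loops L (A-exp: L × count):
  A^9: L=3 ×1
  A^7: L=2 ×8, L=4 ×1
  A^5: L=1 ×15, L=3 ×21
  A^3: L=2 ×60, L=4 ×24
  A^1: L=3 ×110, L=5 ×16
  A^-1: L=4 ×120, L=6 ×6
  A^-3: L=5 ×83, L=7 ×1
  A^-5: L=6 ×36
  A^-7: L=7 ×9
  A^-9: L=8 ×1
Each group contributes A^e * Σ count * d^(L-1):
Powers of d = -A^2 - A^-2: d^2 = A^4 + 2 + A^-4; d^3 = -A^6 - 3*A^2 - 3*A^-2 - A^-6; d^4 = A^8 + 4*A^4 + 6 + 4*A^-4 + A^-8; d^5 = -A^10 - 5*A^6 - 10*A^2 - 10*A^-2 - 5*A^-6 - A^-10; d^6 = A^12 + 6*A^8 + 15*A^4 + 20 + 15*A^-4 + 6*A^-8 + A^-12; d^7 = -A^14 - 7*A^10 - 21*A^6 - 35*A^2 - 35*A^-2 - 21*A^-6 - 7*A^-10 - A^-14.
  A^9 * (d^2) = A^13 + 2*A^9 + A^5
  A^7 * (8*d + d^3) = -A^13 - 11*A^9 - 11*A^5 - A
  A^5 * (15 + 21*d^2) = 21*A^9 + 57*A^5 + 21*A
  A^3 * (60*d + 24*d^3) = -24*A^9 - 132*A^5 - 132*A - 24*A^-3
  A^1 * (110*d^2 + 16*d^4) = 16*A^9 + 174*A^5 + 316*A + 174*A^-3 + 16*A^-7
  A^-1 * (120*d^3 + 6*d^5) = -6*A^9 - 150*A^5 - 420*A - 420*A^-3 - 150*A^-7 - 6*A^-11
  A^-3 * (83*d^4 + d^6) = A^9 + 89*A^5 + 347*A + 518*A^-3 + 347*A^-7 + 89*A^-11 + A^-15
  A^-5 * (36*d^5) = -36*A^5 - 180*A - 360*A^-3 - 360*A^-7 - 180*A^-11 - 36*A^-15
  A^-7 * (9*d^6) = 9*A^5 + 54*A + 135*A^-3 + 180*A^-7 + 135*A^-11 + 54*A^-15 + 9*A^-19
  A^-9 * (d^7) = -A^5 - 7*A - 21*A^-3 - 35*A^-7 - 35*A^-11 - 21*A^-15 - 7*A^-19 - A^-23
Summing the groups: <K> = -A^9 - 2*A + 2*A^-3 - 2*A^-7 + 3*A^-11 - 2*A^-15 + 2*A^-19 - A^-23
Normalise by the writhe: (-A^3)^(-w) = (-A^3)^(-7) = -A^-21, so f(A) = -A^-21 * <K> = A^-12 + 2*A^-20 - 2*A^-24 + 2*A^-28 - 3*A^-32 + 2*A^-36 - 2*A^-40 + A^-44.
Substitute A = t^(-1/4), i.e. A^e → t^(-e/4): V(t) = t^11 - 2*t^10 + 2*t^9 - 3*t^8 + 2*t^7 - 2*t^6 + 2*t^5 + t^3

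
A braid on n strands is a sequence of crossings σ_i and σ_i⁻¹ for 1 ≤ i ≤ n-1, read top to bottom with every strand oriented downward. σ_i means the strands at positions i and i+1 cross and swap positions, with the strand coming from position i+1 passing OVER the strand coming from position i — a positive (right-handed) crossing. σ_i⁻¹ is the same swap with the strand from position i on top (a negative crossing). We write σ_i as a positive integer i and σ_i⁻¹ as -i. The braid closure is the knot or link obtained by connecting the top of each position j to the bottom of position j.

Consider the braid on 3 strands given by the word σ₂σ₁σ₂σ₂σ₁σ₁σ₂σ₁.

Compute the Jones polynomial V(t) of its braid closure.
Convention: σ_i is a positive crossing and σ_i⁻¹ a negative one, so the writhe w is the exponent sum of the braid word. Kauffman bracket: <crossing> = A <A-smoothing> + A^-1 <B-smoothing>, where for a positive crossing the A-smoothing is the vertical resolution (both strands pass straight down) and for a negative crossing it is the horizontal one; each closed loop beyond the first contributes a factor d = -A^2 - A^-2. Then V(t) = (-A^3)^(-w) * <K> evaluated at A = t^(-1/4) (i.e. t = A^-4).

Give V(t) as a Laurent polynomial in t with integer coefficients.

Braid: s2 s1 s2 s2 s1 s1 s2 s1 on 3 strands, 8 crossings.
Writhe w = (#positive) - (#negative) = 8 - 0 = 8.
State-sum expansion of <K>. There are 2^8 = 256 states.
Each crossing splits two ways (0=vertical, 1=horizontal). The state's weight is A^(#A-smoothings - #B-smoothings) * d^(loops - 1).
Tabulate the states by total A-exponent and number of loops L (A-exp: L × count):
  A^8: L=3 ×1
  A^6: L=2 ×8
  A^4: L=1 ×16, L=3 ×12
  A^2: L=2 ×48, L=4 ×8
  A^0: L=1 ×17, L=3 ×51, L=5 ×2
  A^-2: L=2 ×34, L=4 ×22
  A^-4: L=1 ×4, L=3 ×21, L=5 ×3
  A^-6: L=2 ×4, L=4 ×4
  A^-8: L=3 ×1
Each group contributes A^e * Σ count * d^(L-1):
Powers of d = -A^2 - A^-2: d^2 = A^4 + 2 + A^-4; d^3 = -A^6 - 3*A^2 - 3*A^-2 - A^-6; d^4 = A^8 + 4*A^4 + 6 + 4*A^-4 + A^-8.
  A^8 * (d^2) = A^12 + 2*A^8 + A^4
  A^6 * (8*d) = -8*A^8 - 8*A^4
  A^4 * (16 + 12*d^2) = 12*A^8 + 40*A^4 + 12
  A^2 * (48*d + 8*d^3) = -8*A^8 - 72*A^4 - 72 - 8*A^-4
  A^0 * (17 + 51*d^2 + 2*d^4) = 2*A^8 + 59*A^4 + 131 + 59*A^-4 + 2*A^-8
  A^-2 * (34*d + 22*d^3) = -22*A^4 - 100 - 100*A^-4 - 22*A^-8
  A^-4 * (4 + 21*d^2 + 3*d^4) = 3*A^4 + 33 + 64*A^-4 + 33*A^-8 + 3*A^-12
  A^-6 * (4*d + 4*d^3) = -4 - 16*A^-4 - 16*A^-8 - 4*A^-12
  A^-8 * (d^2) = A^-4 + 2*A^-8 + A^-12
Summing the groups: <K> = A^12 + A^4 - A^-8
Normalise by the writhe: (-A^3)^(-w) = (-A^3)^(-8) = A^-24, so f(A) = A^-24 * <K> = A^-12 + A^-20 - A^-32.
Substitute A = t^(-1/4), i.e. A^e → t^(-e/4): V(t) = -t^8 + t^5 + t^3

Answer: -t^8 + t^5 + t^3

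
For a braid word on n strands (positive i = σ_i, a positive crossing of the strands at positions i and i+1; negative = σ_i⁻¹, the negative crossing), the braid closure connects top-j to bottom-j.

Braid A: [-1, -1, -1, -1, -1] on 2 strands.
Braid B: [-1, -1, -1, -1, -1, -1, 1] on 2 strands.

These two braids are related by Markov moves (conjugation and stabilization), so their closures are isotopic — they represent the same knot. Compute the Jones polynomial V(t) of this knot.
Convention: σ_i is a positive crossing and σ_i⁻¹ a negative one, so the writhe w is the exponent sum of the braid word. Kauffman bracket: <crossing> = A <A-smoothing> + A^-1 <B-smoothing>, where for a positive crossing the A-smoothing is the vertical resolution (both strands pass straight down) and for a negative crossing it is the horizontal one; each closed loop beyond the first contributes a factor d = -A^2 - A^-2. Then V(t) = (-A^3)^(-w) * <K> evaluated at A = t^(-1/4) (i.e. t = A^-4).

t^-2 + t^-4 - t^-5 + t^-6 - t^-7

Derivation:
Markov-equivalent braids have isotopic closures, hence identical knot invariants. Strip the Markov moves from each word to reach a common short braid β, then compute V(t) once on β.
Braid A: s1^-1 s1^-1 s1^-1 s1^-1 s1^-1 on 2 strands has no conjugating prefix/suffix or stabilization to strip; take β = s1^-1 s1^-1 s1^-1 s1^-1 s1^-1.
Braid B: s1^-1 s1^-1 s1^-1 s1^-1 s1^-1 s1^-1 s1 on 2 strands reduces by inverse Markov moves (closure unchanged at each step):
  Deconjugate: the word is γ·β·γ⁻¹ with γ = s1^-1 (prefix) and γ⁻¹ = s1 (suffix); strip both.
Reduced to β = s1^-1 s1^-1 s1^-1 s1^-1 s1^-1 on 2 strands, 5 crossings.
Both give the same β = s1^-1 s1^-1 s1^-1 s1^-1 s1^-1 on 2 strands, so one state sum suffices:
Braid: s1^-1 s1^-1 s1^-1 s1^-1 s1^-1 on 2 strands, 5 crossings.
Writhe w = (#positive) - (#negative) = 0 - 5 = -5.
Enumerate smoothing states for the bracket polynomial. There are 2^5 = 32 states.
Each crossing splits two ways (0=vertical, 1=horizontal). The state's weight is A^(#A-smoothings - #B-smoothings) * d^(loops - 1).
  state 00000: A-exp=-5, loops=2, term = A^-5 * d^1
  state 00001: A-exp=-3, loops=1, term = A^-3 * d^0
  state 00010: A-exp=-3, loops=1, term = A^-3 * d^0
  state 00011: A-exp=-1, loops=2, term = A^-1 * d^1
  state 00100: A-exp=-3, loops=1, term = A^-3 * d^0
  state 00101: A-exp=-1, loops=2, term = A^-1 * d^1
  state 00110: A-exp=-1, loops=2, term = A^-1 * d^1
  state 00111: A-exp=+1, loops=3, term = A^1 * d^2
  state 01000: A-exp=-3, loops=1, term = A^-3 * d^0
  state 01001: A-exp=-1, loops=2, term = A^-1 * d^1
  state 01010: A-exp=-1, loops=2, term = A^-1 * d^1
  state 01011: A-exp=+1, loops=3, term = A^1 * d^2
  state 01100: A-exp=-1, loops=2, term = A^-1 * d^1
  state 01101: A-exp=+1, loops=3, term = A^1 * d^2
  state 01110: A-exp=+1, loops=3, term = A^1 * d^2
  state 01111: A-exp=+3, loops=4, term = A^3 * d^3
  state 10000: A-exp=-3, loops=1, term = A^-3 * d^0
  state 10001: A-exp=-1, loops=2, term = A^-1 * d^1
  state 10010: A-exp=-1, loops=2, term = A^-1 * d^1
  state 10011: A-exp=+1, loops=3, term = A^1 * d^2
  state 10100: A-exp=-1, loops=2, term = A^-1 * d^1
  state 10101: A-exp=+1, loops=3, term = A^1 * d^2
  state 10110: A-exp=+1, loops=3, term = A^1 * d^2
  state 10111: A-exp=+3, loops=4, term = A^3 * d^3
  state 11000: A-exp=-1, loops=2, term = A^-1 * d^1
  state 11001: A-exp=+1, loops=3, term = A^1 * d^2
  state 11010: A-exp=+1, loops=3, term = A^1 * d^2
  state 11011: A-exp=+3, loops=4, term = A^3 * d^3
  state 11100: A-exp=+1, loops=3, term = A^1 * d^2
  state 11101: A-exp=+3, loops=4, term = A^3 * d^3
  state 11110: A-exp=+3, loops=4, term = A^3 * d^3
  state 11111: A-exp=+5, loops=5, term = A^5 * d^4
Collect the terms by A-exponent (count of states per loop number):
Powers of d = -A^2 - A^-2: d^2 = A^4 + 2 + A^-4; d^3 = -A^6 - 3*A^2 - 3*A^-2 - A^-6; d^4 = A^8 + 4*A^4 + 6 + 4*A^-4 + A^-8.
  A^5 * (d^4) = A^13 + 4*A^9 + 6*A^5 + 4*A + A^-3
  A^3 * (5*d^3) = -5*A^9 - 15*A^5 - 15*A - 5*A^-3
  A^1 * (10*d^2) = 10*A^5 + 20*A + 10*A^-3
  A^-1 * (10*d) = -10*A - 10*A^-3
  A^-3 * (5) = 5*A^-3
  A^-5 * (d) = -A^-3 - A^-7
Summing the groups: <K> = A^13 - A^9 + A^5 - A - A^-7
Normalise by the writhe: (-A^3)^(-w) = (-A^3)^(5) = -A^15, so f(A) = -A^15 * <K> = -A^28 + A^24 - A^20 + A^16 + A^8.
Substitute A = t^(-1/4), i.e. A^e → t^(-e/4): V(t) = t^-2 + t^-4 - t^-5 + t^-6 - t^-7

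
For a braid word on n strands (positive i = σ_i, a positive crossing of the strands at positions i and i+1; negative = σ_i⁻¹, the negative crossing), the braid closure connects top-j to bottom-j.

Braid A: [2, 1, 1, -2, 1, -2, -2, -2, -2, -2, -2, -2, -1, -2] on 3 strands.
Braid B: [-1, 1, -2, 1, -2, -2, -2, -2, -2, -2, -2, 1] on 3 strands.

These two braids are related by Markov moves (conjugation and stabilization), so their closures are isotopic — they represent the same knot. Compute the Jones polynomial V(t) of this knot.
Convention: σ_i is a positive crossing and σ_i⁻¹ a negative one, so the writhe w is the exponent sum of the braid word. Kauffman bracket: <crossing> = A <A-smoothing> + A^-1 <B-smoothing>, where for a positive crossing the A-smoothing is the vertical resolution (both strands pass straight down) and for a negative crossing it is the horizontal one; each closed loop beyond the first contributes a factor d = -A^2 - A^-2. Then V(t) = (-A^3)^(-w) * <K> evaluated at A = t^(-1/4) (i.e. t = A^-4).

t^-1 - t^-2 + 2*t^-3 - 2*t^-4 + 3*t^-5 - 3*t^-6 + 3*t^-7 - 3*t^-8 + 2*t^-9 - 2*t^-10 + t^-11

Derivation:
Markov-equivalent braids have isotopic closures, hence identical knot invariants. Strip the Markov moves from each word to reach a common short braid β, then compute V(t) once on β.
Braid A: s2 s1 s1 s2^-1 s1 s2^-1 s2^-1 s2^-1 s2^-1 s2^-1 s2^-1 s2^-1 s1^-1 s2^-1 on 3 strands reduces by inverse Markov moves (closure unchanged at each step):
  Deconjugate: the word is γ·β·γ⁻¹ with γ = s2 s1 (prefix) and γ⁻¹ = s1^-1 s2^-1 (suffix); strip both.
Reduced to β = s1 s2^-1 s1 s2^-1 s2^-1 s2^-1 s2^-1 s2^-1 s2^-1 s2^-1 on 3 strands, 10 crossings.
Braid B: s1^-1 s1 s2^-1 s1 s2^-1 s2^-1 s2^-1 s2^-1 s2^-1 s2^-1 s2^-1 s1 on 3 strands reduces by inverse Markov moves (closure unchanged at each step):
  Deconjugate: the word is γ·β·γ⁻¹ with γ = s1^-1 (prefix) and γ⁻¹ = s1 (suffix); strip both.
Reduced to β = s1 s2^-1 s1 s2^-1 s2^-1 s2^-1 s2^-1 s2^-1 s2^-1 s2^-1 on 3 strands, 10 crossings.
Both give the same β = s1 s2^-1 s1 s2^-1 s2^-1 s2^-1 s2^-1 s2^-1 s2^-1 s2^-1 on 3 strands, so one state sum suffices:
Braid: s1 s2^-1 s1 s2^-1 s2^-1 s2^-1 s2^-1 s2^-1 s2^-1 s2^-1 on 3 strands, 10 crossings.
Writhe w = (#positive) - (#negative) = 2 - 8 = -6.
Enumerate smoothing states for the bracket polynomial. There are 2^10 = 1024 states.
Each crossing splits two ways (0=vertical, 1=horizontal). The state's weight is A^(#A-smoothings - #B-smoothings) * d^(loops - 1).
Tabulate the states by total A-exponent and number of loops L (A-exp: L × count):
  A^10: L=9 ×1
  A^8: L=8 ×10
  A^6: L=7 ×45
  A^4: L=6 ×119, L=8 ×1
  A^2: L=5 ×203, L=7 ×7
  A^0: L=4 ×231, L=6 ×21
  A^-2: L=3 ×175, L=5 ×35
  A^-4: L=2 ×85, L=4 ×35
  A^-6: L=1 ×23, L=3 ×22
  A^-8: L=2 ×10
  A^-10: L=3 ×1
Each group contributes A^e * Σ count * d^(L-1):
Powers of d = -A^2 - A^-2: d^2 = A^4 + 2 + A^-4; d^3 = -A^6 - 3*A^2 - 3*A^-2 - A^-6; d^4 = A^8 + 4*A^4 + 6 + 4*A^-4 + A^-8; d^5 = -A^10 - 5*A^6 - 10*A^2 - 10*A^-2 - 5*A^-6 - A^-10; d^6 = A^12 + 6*A^8 + 15*A^4 + 20 + 15*A^-4 + 6*A^-8 + A^-12; d^7 = -A^14 - 7*A^10 - 21*A^6 - 35*A^2 - 35*A^-2 - 21*A^-6 - 7*A^-10 - A^-14; d^8 = A^16 + 8*A^12 + 28*A^8 + 56*A^4 + 70 + 56*A^-4 + 28*A^-8 + 8*A^-12 + A^-16.
  A^10 * (d^8) = A^26 + 8*A^22 + 28*A^18 + 56*A^14 + 70*A^10 + 56*A^6 + 28*A^2 + 8*A^-2 + A^-6
  A^8 * (10*d^7) = -10*A^22 - 70*A^18 - 210*A^14 - 350*A^10 - 350*A^6 - 210*A^2 - 70*A^-2 - 10*A^-6
  A^6 * (45*d^6) = 45*A^18 + 270*A^14 + 675*A^10 + 900*A^6 + 675*A^2 + 270*A^-2 + 45*A^-6
  A^4 * (119*d^5 + d^7) = -A^18 - 126*A^14 - 616*A^10 - 1225*A^6 - 1225*A^2 - 616*A^-2 - 126*A^-6 - A^-10
  A^2 * (203*d^4 + 7*d^6) = 7*A^14 + 245*A^10 + 917*A^6 + 1358*A^2 + 917*A^-2 + 245*A^-6 + 7*A^-10
  A^0 * (231*d^3 + 21*d^5) = -21*A^10 - 336*A^6 - 903*A^2 - 903*A^-2 - 336*A^-6 - 21*A^-10
  A^-2 * (175*d^2 + 35*d^4) = 35*A^6 + 315*A^2 + 560*A^-2 + 315*A^-6 + 35*A^-10
  A^-4 * (85*d + 35*d^3) = -35*A^2 - 190*A^-2 - 190*A^-6 - 35*A^-10
  A^-6 * (23 + 22*d^2) = 22*A^-2 + 67*A^-6 + 22*A^-10
  A^-8 * (10*d) = -10*A^-6 - 10*A^-10
  A^-10 * (d^2) = A^-6 + 2*A^-10 + A^-14
Summing the groups: <K> = A^26 - 2*A^22 + 2*A^18 - 3*A^14 + 3*A^10 - 3*A^6 + 3*A^2 - 2*A^-2 + 2*A^-6 - A^-10 + A^-14
Normalise by the writhe: (-A^3)^(-w) = (-A^3)^(6) = A^18, so f(A) = A^18 * <K> = A^44 - 2*A^40 + 2*A^36 - 3*A^32 + 3*A^28 - 3*A^24 + 3*A^20 - 2*A^16 + 2*A^12 - A^8 + A^4.
Substitute A = t^(-1/4), i.e. A^e → t^(-e/4): V(t) = t^-1 - t^-2 + 2*t^-3 - 2*t^-4 + 3*t^-5 - 3*t^-6 + 3*t^-7 - 3*t^-8 + 2*t^-9 - 2*t^-10 + t^-11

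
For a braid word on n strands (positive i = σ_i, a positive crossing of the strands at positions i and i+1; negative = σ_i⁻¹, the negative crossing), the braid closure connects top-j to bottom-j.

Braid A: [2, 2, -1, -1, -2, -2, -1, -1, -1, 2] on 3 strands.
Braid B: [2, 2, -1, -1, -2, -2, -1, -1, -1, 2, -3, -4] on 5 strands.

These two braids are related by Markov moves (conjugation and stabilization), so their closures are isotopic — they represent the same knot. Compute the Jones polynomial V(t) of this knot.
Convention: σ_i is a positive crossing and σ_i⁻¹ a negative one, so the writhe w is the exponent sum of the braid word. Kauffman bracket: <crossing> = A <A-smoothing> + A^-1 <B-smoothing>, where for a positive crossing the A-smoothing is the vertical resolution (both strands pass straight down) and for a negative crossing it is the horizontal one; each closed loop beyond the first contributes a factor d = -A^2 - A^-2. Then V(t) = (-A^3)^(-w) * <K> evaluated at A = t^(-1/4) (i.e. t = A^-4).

-1 + 3*t^-1 - 4*t^-2 + 6*t^-3 - 5*t^-4 + 5*t^-5 - 4*t^-6 + 2*t^-7 - t^-8

Derivation:
Markov-equivalent braids have isotopic closures, hence identical knot invariants. Strip the Markov moves from each word to reach a common short braid β, then compute V(t) once on β.
Braid A: s2 s2 s1^-1 s1^-1 s2^-1 s2^-1 s1^-1 s1^-1 s1^-1 s2 on 3 strands has no conjugating prefix/suffix or stabilization to strip; take β = s2 s2 s1^-1 s1^-1 s2^-1 s2^-1 s1^-1 s1^-1 s1^-1 s2.
Braid B: s2 s2 s1^-1 s1^-1 s2^-1 s2^-1 s1^-1 s1^-1 s1^-1 s2 s3^-1 s4^-1 on 5 strands reduces by inverse Markov moves (closure unchanged at each step):
  Destabilize: the word has the form β·s4^-1 where s4^-1 occurs only as the final letter (β ∈ B_4); drop it and the last strand → 4 strands.
  Destabilize: the word has the form β·s3^-1 where s3^-1 occurs only as the final letter (β ∈ B_3); drop it and the last strand → 3 strands.
Reduced to β = s2 s2 s1^-1 s1^-1 s2^-1 s2^-1 s1^-1 s1^-1 s1^-1 s2 on 3 strands, 10 crossings.
Both give the same β = s2 s2 s1^-1 s1^-1 s2^-1 s2^-1 s1^-1 s1^-1 s1^-1 s2 on 3 strands, so one state sum suffices:
Braid: s2 s2 s1^-1 s1^-1 s2^-1 s2^-1 s1^-1 s1^-1 s1^-1 s2 on 3 strands, 10 crossings.
Writhe w = (#positive) - (#negative) = 3 - 7 = -4.
Computing the Kauffman bracket via state sum. There are 2^10 = 1024 states.
Each crossing splits two ways (0=vertical, 1=horizontal). The state's weight is A^(#A-smoothings - #B-smoothings) * d^(loops - 1).
Tabulate the states by total A-exponent and number of loops L (A-exp: L × count):
  A^10: L=6 ×1
  A^8: L=5 ×10
  A^6: L=4 ×41, L=6 ×4
  A^4: L=3 ×87, L=5 ×32, L=7 ×1
  A^2: L=2 ×97, L=4 ×100, L=6 ×13
  A^0: L=1 ×46, L=3 ×152, L=5 ×52, L=7 ×2
  A^-2: L=2 ×103, L=4 ×96, L=6 ×11
  A^-4: L=1 ×15, L=3 ×79, L=5 ×26
  A^-6: L=2 ×18, L=4 ×26, L=6 ×1
  A^-8: L=3 ×8, L=5 ×2
  A^-10: L=4 ×1
Each group contributes A^e * Σ count * d^(L-1):
Powers of d = -A^2 - A^-2: d^2 = A^4 + 2 + A^-4; d^3 = -A^6 - 3*A^2 - 3*A^-2 - A^-6; d^4 = A^8 + 4*A^4 + 6 + 4*A^-4 + A^-8; d^5 = -A^10 - 5*A^6 - 10*A^2 - 10*A^-2 - 5*A^-6 - A^-10; d^6 = A^12 + 6*A^8 + 15*A^4 + 20 + 15*A^-4 + 6*A^-8 + A^-12.
  A^10 * (d^5) = -A^20 - 5*A^16 - 10*A^12 - 10*A^8 - 5*A^4 - 1
  A^8 * (10*d^4) = 10*A^16 + 40*A^12 + 60*A^8 + 40*A^4 + 10
  A^6 * (41*d^3 + 4*d^5) = -4*A^16 - 61*A^12 - 163*A^8 - 163*A^4 - 61 - 4*A^-4
  A^4 * (87*d^2 + 32*d^4 + d^6) = A^16 + 38*A^12 + 230*A^8 + 386*A^4 + 230 + 38*A^-4 + A^-8
  A^2 * (97*d + 100*d^3 + 13*d^5) = -13*A^12 - 165*A^8 - 527*A^4 - 527 - 165*A^-4 - 13*A^-8
  A^0 * (46 + 152*d^2 + 52*d^4 + 2*d^6) = 2*A^12 + 64*A^8 + 390*A^4 + 702 + 390*A^-4 + 64*A^-8 + 2*A^-12
  A^-2 * (103*d + 96*d^3 + 11*d^5) = -11*A^8 - 151*A^4 - 501 - 501*A^-4 - 151*A^-8 - 11*A^-12
  A^-4 * (15 + 79*d^2 + 26*d^4) = 26*A^4 + 183 + 329*A^-4 + 183*A^-8 + 26*A^-12
  A^-6 * (18*d + 26*d^3 + d^5) = -A^4 - 31 - 106*A^-4 - 106*A^-8 - 31*A^-12 - A^-16
  A^-8 * (8*d^2 + 2*d^4) = 2 + 16*A^-4 + 28*A^-8 + 16*A^-12 + 2*A^-16
  A^-10 * (d^3) = -A^-4 - 3*A^-8 - 3*A^-12 - A^-16
Summing the groups: <K> = -A^20 + 2*A^16 - 4*A^12 + 5*A^8 - 5*A^4 + 6 - 4*A^-4 + 3*A^-8 - A^-12
Normalise by the writhe: (-A^3)^(-w) = (-A^3)^(4) = A^12, so f(A) = A^12 * <K> = -A^32 + 2*A^28 - 4*A^24 + 5*A^20 - 5*A^16 + 6*A^12 - 4*A^8 + 3*A^4 - 1.
Substitute A = t^(-1/4), i.e. A^e → t^(-e/4): V(t) = -1 + 3*t^-1 - 4*t^-2 + 6*t^-3 - 5*t^-4 + 5*t^-5 - 4*t^-6 + 2*t^-7 - t^-8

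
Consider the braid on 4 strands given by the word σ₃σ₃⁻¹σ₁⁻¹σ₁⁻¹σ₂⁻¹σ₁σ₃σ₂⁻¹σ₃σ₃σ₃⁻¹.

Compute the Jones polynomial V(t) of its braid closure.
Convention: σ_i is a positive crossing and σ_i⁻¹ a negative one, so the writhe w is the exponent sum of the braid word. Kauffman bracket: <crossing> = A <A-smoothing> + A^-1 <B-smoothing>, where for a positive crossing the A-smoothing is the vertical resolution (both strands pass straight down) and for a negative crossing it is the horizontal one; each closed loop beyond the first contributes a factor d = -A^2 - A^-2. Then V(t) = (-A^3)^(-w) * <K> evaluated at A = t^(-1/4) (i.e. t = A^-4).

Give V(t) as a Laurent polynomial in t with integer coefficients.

The presented braid s3 s3^-1 s1^-1 s1^-1 s2^-1 s1 s3 s2^-1 s3 s3 s3^-1 on 4 strands reduces by inverse Markov moves (closure unchanged at each step):
  Deconjugate: the word is γ·β·γ⁻¹ with γ = s3 s3^-1 (prefix) and γ⁻¹ = s3 s3^-1 (suffix); strip both.
Reduced to β = s1^-1 s1^-1 s2^-1 s1 s3 s2^-1 s3 on 4 strands, 7 crossings.
Compute on β:
Braid: s1^-1 s1^-1 s2^-1 s1 s3 s2^-1 s3 on 4 strands, 7 crossings.
Writhe w = (#positive) - (#negative) = 3 - 4 = -1.
State-sum expansion of <K>. There are 2^7 = 128 states.
For each crossing: s=0 is the vertical smoothing, s=1 horizontal. Crossing k contributes A^(sign_k * (1 - 2*s_k)); loop factor d = -A^2 - A^-2.
Tabulate the states by total A-exponent and number of loops L (A-exp: L × count):
  A^7: L=4 ×1
  A^5: L=3 ×7
  A^3: L=2 ×17, L=4 ×4
  A^1: L=1 ×14, L=3 ×20, L=5 ×1
  A^-1: L=2 ×27, L=4 ×8
  A^-3: L=1 ×5, L=3 ×15, L=5 ×1
  A^-5: L=2 ×4, L=4 ×3
  A^-7: L=3 ×1
Each group contributes A^e * Σ count * d^(L-1):
Powers of d = -A^2 - A^-2: d^2 = A^4 + 2 + A^-4; d^3 = -A^6 - 3*A^2 - 3*A^-2 - A^-6; d^4 = A^8 + 4*A^4 + 6 + 4*A^-4 + A^-8.
  A^7 * (d^3) = -A^13 - 3*A^9 - 3*A^5 - A
  A^5 * (7*d^2) = 7*A^9 + 14*A^5 + 7*A
  A^3 * (17*d + 4*d^3) = -4*A^9 - 29*A^5 - 29*A - 4*A^-3
  A^1 * (14 + 20*d^2 + d^4) = A^9 + 24*A^5 + 60*A + 24*A^-3 + A^-7
  A^-1 * (27*d + 8*d^3) = -8*A^5 - 51*A - 51*A^-3 - 8*A^-7
  A^-3 * (5 + 15*d^2 + d^4) = A^5 + 19*A + 41*A^-3 + 19*A^-7 + A^-11
  A^-5 * (4*d + 3*d^3) = -3*A - 13*A^-3 - 13*A^-7 - 3*A^-11
  A^-7 * (d^2) = A^-3 + 2*A^-7 + A^-11
Summing the groups: <K> = -A^13 + A^9 - A^5 + 2*A - 2*A^-3 + A^-7 - A^-11
Normalise by the writhe: (-A^3)^(-w) = (-A^3)^(1) = -A^3, so f(A) = -A^3 * <K> = A^16 - A^12 + A^8 - 2*A^4 + 2 - A^-4 + A^-8.
Substitute A = t^(-1/4), i.e. A^e → t^(-e/4): V(t) = t^2 - t + 2 - 2*t^-1 + t^-2 - t^-3 + t^-4

Answer: t^2 - t + 2 - 2*t^-1 + t^-2 - t^-3 + t^-4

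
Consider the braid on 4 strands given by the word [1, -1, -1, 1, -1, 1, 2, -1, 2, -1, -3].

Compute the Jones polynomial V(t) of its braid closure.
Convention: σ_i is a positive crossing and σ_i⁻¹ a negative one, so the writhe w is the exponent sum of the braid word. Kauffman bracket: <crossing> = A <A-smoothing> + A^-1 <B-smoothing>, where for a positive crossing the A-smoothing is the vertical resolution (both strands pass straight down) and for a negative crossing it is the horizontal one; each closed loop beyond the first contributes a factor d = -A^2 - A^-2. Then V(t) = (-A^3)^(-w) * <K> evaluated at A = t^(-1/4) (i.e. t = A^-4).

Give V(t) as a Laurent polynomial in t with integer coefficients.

The presented braid s1 s1^-1 s1^-1 s1 s1^-1 s1 s2 s1^-1 s2 s1^-1 s3^-1 on 4 strands reduces by inverse Markov moves (closure unchanged at each step):
  Destabilize: the word has the form β·s3^-1 where s3^-1 occurs only as the final letter (β ∈ B_3); drop it and the last strand → 3 strands.
  Deconjugate: the word is γ·β·γ⁻¹ with γ = s1 (prefix) and γ⁻¹ = s1^-1 (suffix); strip both.
Reduced to β = s1^-1 s1^-1 s1 s1^-1 s1 s2 s1^-1 s2 on 3 strands, 8 crossings.
Compute on β:
First cancel adjacent σ_i σ_i⁻¹ pairs (Reidemeister II — same braid, same closure): s1^-1 s1^-1 s1 s1^-1 s1 s2 s1^-1 s2 → s1^-1 s2 s1^-1 s2.
Braid: s1^-1 s2 s1^-1 s2 on 3 strands, 4 crossings.
Writhe w = (#positive) - (#negative) = 2 - 2 = 0.
State-sum expansion of <K>. There are 2^4 = 16 states.
For each crossing: s=0 is the vertical smoothing, s=1 horizontal. Crossing k contributes A^(sign_k * (1 - 2*s_k)); loop factor d = -A^2 - A^-2.
  state 0000: A-exp=+0, loops=3, term = A^0 * d^2
  state 0001: A-exp=-2, loops=2, term = A^-2 * d^1
  state 0010: A-exp=+2, loops=2, term = A^2 * d^1
  state 0011: A-exp=+0, loops=1, term = A^0 * d^0
  state 0100: A-exp=-2, loops=2, term = A^-2 * d^1
  state 0101: A-exp=-4, loops=3, term = A^-4 * d^2
  state 0110: A-exp=+0, loops=1, term = A^0 * d^0
  state 0111: A-exp=-2, loops=2, term = A^-2 * d^1
  state 1000: A-exp=+2, loops=2, term = A^2 * d^1
  state 1001: A-exp=+0, loops=1, term = A^0 * d^0
  state 1010: A-exp=+4, loops=3, term = A^4 * d^2
  state 1011: A-exp=+2, loops=2, term = A^2 * d^1
  state 1100: A-exp=+0, loops=1, term = A^0 * d^0
  state 1101: A-exp=-2, loops=2, term = A^-2 * d^1
  state 1110: A-exp=+2, loops=2, term = A^2 * d^1
  state 1111: A-exp=+0, loops=1, term = A^0 * d^0
Collect the terms by A-exponent (count of states per loop number):
Powers of d = -A^2 - A^-2: d^2 = A^4 + 2 + A^-4.
  A^4 * (d^2) = A^8 + 2*A^4 + 1
  A^2 * (4*d) = -4*A^4 - 4
  A^0 * (5 + d^2) = A^4 + 7 + A^-4
  A^-2 * (4*d) = -4 - 4*A^-4
  A^-4 * (d^2) = 1 + 2*A^-4 + A^-8
Summing the groups: <K> = A^8 - A^4 + 1 - A^-4 + A^-8
Normalise by the writhe: (-A^3)^(-w) = (-A^3)^(0) = 1, so f(A) = 1 * <K> = A^8 - A^4 + 1 - A^-4 + A^-8.
Substitute A = t^(-1/4), i.e. A^e → t^(-e/4): V(t) = t^2 - t + 1 - t^-1 + t^-2

Answer: t^2 - t + 1 - t^-1 + t^-2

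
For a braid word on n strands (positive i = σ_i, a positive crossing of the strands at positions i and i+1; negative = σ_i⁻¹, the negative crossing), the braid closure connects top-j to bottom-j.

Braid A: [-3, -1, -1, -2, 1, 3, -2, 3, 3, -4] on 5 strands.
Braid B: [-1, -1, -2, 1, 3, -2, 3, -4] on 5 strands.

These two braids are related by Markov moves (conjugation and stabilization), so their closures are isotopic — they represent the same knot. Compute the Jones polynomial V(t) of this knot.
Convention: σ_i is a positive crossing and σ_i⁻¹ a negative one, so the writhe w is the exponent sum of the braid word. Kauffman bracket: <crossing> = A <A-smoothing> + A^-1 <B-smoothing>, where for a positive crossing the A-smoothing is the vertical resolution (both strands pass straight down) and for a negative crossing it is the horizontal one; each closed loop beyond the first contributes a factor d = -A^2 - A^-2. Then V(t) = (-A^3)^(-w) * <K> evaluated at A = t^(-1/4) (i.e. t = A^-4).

t^2 - t + 2 - 2*t^-1 + t^-2 - t^-3 + t^-4

Derivation:
Markov-equivalent braids have isotopic closures, hence identical knot invariants. Strip the Markov moves from each word to reach a common short braid β, then compute V(t) once on β.
Braid A: s3^-1 s1^-1 s1^-1 s2^-1 s1 s3 s2^-1 s3 s3 s4^-1 on 5 strands reduces by inverse Markov moves (closure unchanged at each step):
  Destabilize: the word has the form β·s4^-1 where s4^-1 occurs only as the final letter (β ∈ B_4); drop it and the last strand → 4 strands.
  Deconjugate: the word is γ·β·γ⁻¹ with γ = s3^-1 (prefix) and γ⁻¹ = s3 (suffix); strip both.
Reduced to β = s1^-1 s1^-1 s2^-1 s1 s3 s2^-1 s3 on 4 strands, 7 crossings.
Braid B: s1^-1 s1^-1 s2^-1 s1 s3 s2^-1 s3 s4^-1 on 5 strands reduces by inverse Markov moves (closure unchanged at each step):
  Destabilize: the word has the form β·s4^-1 where s4^-1 occurs only as the final letter (β ∈ B_4); drop it and the last strand → 4 strands.
Reduced to β = s1^-1 s1^-1 s2^-1 s1 s3 s2^-1 s3 on 4 strands, 7 crossings.
Both give the same β = s1^-1 s1^-1 s2^-1 s1 s3 s2^-1 s3 on 4 strands, so one state sum suffices:
Braid: s1^-1 s1^-1 s2^-1 s1 s3 s2^-1 s3 on 4 strands, 7 crossings.
Writhe w = (#positive) - (#negative) = 3 - 4 = -1.
Enumerate smoothing states for the bracket polynomial. There are 2^7 = 128 states.
For each crossing: s=0 is the vertical smoothing, s=1 horizontal. Crossing k contributes A^(sign_k * (1 - 2*s_k)); loop factor d = -A^2 - A^-2.
Tabulate the states by total A-exponent and number of loops L (A-exp: L × count):
  A^7: L=4 ×1
  A^5: L=3 ×7
  A^3: L=2 ×17, L=4 ×4
  A^1: L=1 ×14, L=3 ×20, L=5 ×1
  A^-1: L=2 ×27, L=4 ×8
  A^-3: L=1 ×5, L=3 ×15, L=5 ×1
  A^-5: L=2 ×4, L=4 ×3
  A^-7: L=3 ×1
Each group contributes A^e * Σ count * d^(L-1):
Powers of d = -A^2 - A^-2: d^2 = A^4 + 2 + A^-4; d^3 = -A^6 - 3*A^2 - 3*A^-2 - A^-6; d^4 = A^8 + 4*A^4 + 6 + 4*A^-4 + A^-8.
  A^7 * (d^3) = -A^13 - 3*A^9 - 3*A^5 - A
  A^5 * (7*d^2) = 7*A^9 + 14*A^5 + 7*A
  A^3 * (17*d + 4*d^3) = -4*A^9 - 29*A^5 - 29*A - 4*A^-3
  A^1 * (14 + 20*d^2 + d^4) = A^9 + 24*A^5 + 60*A + 24*A^-3 + A^-7
  A^-1 * (27*d + 8*d^3) = -8*A^5 - 51*A - 51*A^-3 - 8*A^-7
  A^-3 * (5 + 15*d^2 + d^4) = A^5 + 19*A + 41*A^-3 + 19*A^-7 + A^-11
  A^-5 * (4*d + 3*d^3) = -3*A - 13*A^-3 - 13*A^-7 - 3*A^-11
  A^-7 * (d^2) = A^-3 + 2*A^-7 + A^-11
Summing the groups: <K> = -A^13 + A^9 - A^5 + 2*A - 2*A^-3 + A^-7 - A^-11
Normalise by the writhe: (-A^3)^(-w) = (-A^3)^(1) = -A^3, so f(A) = -A^3 * <K> = A^16 - A^12 + A^8 - 2*A^4 + 2 - A^-4 + A^-8.
Substitute A = t^(-1/4), i.e. A^e → t^(-e/4): V(t) = t^2 - t + 2 - 2*t^-1 + t^-2 - t^-3 + t^-4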